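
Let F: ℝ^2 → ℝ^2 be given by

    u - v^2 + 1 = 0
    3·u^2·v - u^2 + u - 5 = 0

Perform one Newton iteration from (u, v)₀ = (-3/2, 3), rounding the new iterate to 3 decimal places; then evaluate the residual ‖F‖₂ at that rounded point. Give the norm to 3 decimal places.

At (-3/2, 3): F = (-9.500, 11.500).
Jacobian J = [[1, -2·v], [6·u·v - 2·u + 1, 3·u^2]].
At the point, J = [[1.000, -6.000], [-23.000, 6.750]] (det J = -131.250).
Solving J·Δ = −F gives Δ = (0.037, -1.577).
Then the next iterate is (u, v)₁ = (-1.463, 1.423).
Re-evaluating at (-1.463, 1.423): F = (-2.48793, 0.53387), so ‖F‖₂ = 2.545.

2.545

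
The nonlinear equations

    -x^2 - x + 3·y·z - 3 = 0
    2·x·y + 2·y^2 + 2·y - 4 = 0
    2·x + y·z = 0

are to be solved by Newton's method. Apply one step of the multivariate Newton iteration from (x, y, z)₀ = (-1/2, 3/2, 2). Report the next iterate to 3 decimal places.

(-0.458, 1.196, 1.016)

At (-1/2, 3/2, 2): F = (6.250, 2.000, 2.000).
Jacobian J = [[-2·x - 1, 3·z, 3·y], [2·y, 2·x + 4·y + 2, 0], [2, z, y]].
At the point, J = [[0.000, 6.000, 4.500], [3.000, 7.000, 0.000], [2.000, 2.000, 1.500]] (det J = -63.000).
Solving J·Δ = −F gives Δ = (0.042, -0.304, -0.984).
Then the next iterate is (x, y, z)₁ = (-0.458, 1.196, 1.016).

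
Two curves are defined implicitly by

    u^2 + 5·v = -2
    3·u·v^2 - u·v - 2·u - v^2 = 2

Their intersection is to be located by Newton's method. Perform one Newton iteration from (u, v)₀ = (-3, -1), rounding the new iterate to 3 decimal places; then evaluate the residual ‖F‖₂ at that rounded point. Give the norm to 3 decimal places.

3.333

At (-3, -1): F = (6.000, -9.000).
Jacobian J = [[2·u, 5], [3·v^2 - v - 2, 6·u·v - u - 2·v]].
At the point, J = [[-6.000, 5.000], [2.000, 23.000]] (det J = -148.000).
Solving J·Δ = −F gives Δ = (1.236, 0.284).
Then the next iterate is (u, v)₁ = (-1.764, -0.716).
Re-evaluating at (-1.764, -0.716): F = (1.53170, -2.96066), so ‖F‖₂ = 3.333.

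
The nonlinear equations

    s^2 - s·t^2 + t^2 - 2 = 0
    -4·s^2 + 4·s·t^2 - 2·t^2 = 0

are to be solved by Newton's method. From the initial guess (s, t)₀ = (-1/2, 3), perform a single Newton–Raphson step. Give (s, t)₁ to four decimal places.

At (-1/2, 3): F = (11.7500, -37.0000).
Jacobian J = [[2·s - t^2, -2·s·t + 2·t], [-8·s + 4·t^2, 8·s·t - 4·t]].
At the point, J = [[-10.0000, 9.0000], [40.0000, -24.0000]] (det J = -120.0000).
Solving J·Δ = −F gives Δ = (0.4250, -0.8333).
Then the next iterate is (s, t)₁ = (-0.0750, 2.1667).

(-0.0750, 2.1667)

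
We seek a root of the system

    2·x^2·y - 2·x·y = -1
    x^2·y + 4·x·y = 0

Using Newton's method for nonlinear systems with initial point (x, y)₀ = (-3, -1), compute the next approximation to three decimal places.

(-3.033, -0.022)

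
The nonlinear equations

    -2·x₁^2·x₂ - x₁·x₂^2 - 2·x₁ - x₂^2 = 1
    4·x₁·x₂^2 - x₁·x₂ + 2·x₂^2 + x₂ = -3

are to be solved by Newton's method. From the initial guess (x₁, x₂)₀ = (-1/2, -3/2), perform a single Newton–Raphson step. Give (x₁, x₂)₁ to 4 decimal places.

(-0.5614, -1.5702)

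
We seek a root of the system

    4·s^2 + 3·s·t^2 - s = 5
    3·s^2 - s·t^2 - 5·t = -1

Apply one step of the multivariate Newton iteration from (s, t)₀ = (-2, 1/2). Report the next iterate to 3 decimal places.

At (-2, 1/2): F = (11.500, 11.000).
Jacobian J = [[8·s + 3·t^2 - 1, 6·s·t], [6·s - t^2, -2·s·t - 5]].
At the point, J = [[-16.250, -6.000], [-12.250, -3.000]] (det J = -24.750).
Solving J·Δ = −F gives Δ = (1.273, -1.530).
Then the next iterate is (s, t)₁ = (-0.727, -1.030).

(-0.727, -1.030)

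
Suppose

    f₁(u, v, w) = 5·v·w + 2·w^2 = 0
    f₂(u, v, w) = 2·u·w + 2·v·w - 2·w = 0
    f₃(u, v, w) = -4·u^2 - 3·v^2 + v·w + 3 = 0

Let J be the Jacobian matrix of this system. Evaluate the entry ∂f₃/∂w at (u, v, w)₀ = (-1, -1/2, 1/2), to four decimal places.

-0.5000

∂f₃/∂w = v.
At (-1, -1/2, 1/2) this is -0.5000.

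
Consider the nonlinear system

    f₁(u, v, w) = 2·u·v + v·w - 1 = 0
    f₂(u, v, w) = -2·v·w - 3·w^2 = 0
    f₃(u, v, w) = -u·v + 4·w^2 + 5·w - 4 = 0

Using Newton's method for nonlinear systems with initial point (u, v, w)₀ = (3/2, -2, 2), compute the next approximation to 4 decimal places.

At (3/2, -2, 2): F = (-11.0000, -4.0000, 25.0000).
Jacobian J = [[2·v, 2·u + w, v], [0, -2·w, -2·v - 6·w], [-v, -u, 8·w + 5]].
At the point, J = [[-4.0000, 5.0000, -2.0000], [0.0000, -4.0000, -8.0000], [2.0000, -1.5000, 21.0000]] (det J = 288.0000).
Solving J·Δ = −F gives Δ = (-0.9167, 1.0556, -1.0278).
Then the next iterate is (u, v, w)₁ = (0.5833, -0.9444, 0.9722).

(0.5833, -0.9444, 0.9722)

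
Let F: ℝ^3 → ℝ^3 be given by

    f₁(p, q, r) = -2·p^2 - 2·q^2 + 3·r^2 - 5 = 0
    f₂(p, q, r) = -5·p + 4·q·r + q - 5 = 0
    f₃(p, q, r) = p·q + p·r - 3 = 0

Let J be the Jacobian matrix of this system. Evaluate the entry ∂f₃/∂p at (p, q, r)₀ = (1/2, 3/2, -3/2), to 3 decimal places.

0.000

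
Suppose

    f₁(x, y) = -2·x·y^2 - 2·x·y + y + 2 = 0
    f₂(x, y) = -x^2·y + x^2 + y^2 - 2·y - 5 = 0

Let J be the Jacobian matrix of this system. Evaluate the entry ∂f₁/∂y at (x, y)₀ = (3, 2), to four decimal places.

-29.0000

∂f₁/∂y = -4·x·y - 2·x + 1.
At (3, 2) this is -29.0000.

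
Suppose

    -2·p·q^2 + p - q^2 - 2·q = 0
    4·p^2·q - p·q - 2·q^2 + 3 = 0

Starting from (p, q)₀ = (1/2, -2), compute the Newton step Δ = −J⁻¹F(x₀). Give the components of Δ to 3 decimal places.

At (1/2, -2): F = (-3.500, -6.000).
Jacobian J = [[-2·q^2 + 1, -4·p·q - 2·q - 2], [8·p·q - q, 4·p^2 - p - 4·q]].
At the point, J = [[-7.000, 6.000], [-6.000, 8.500]] (det J = -23.500).
Solving J·Δ = −F gives Δ = (0.266, 0.894).

(0.266, 0.894)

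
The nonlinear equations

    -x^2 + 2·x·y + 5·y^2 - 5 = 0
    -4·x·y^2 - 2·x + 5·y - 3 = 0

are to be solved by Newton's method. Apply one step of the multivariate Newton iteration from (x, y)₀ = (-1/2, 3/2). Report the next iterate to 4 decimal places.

(-0.0429, 1.0480)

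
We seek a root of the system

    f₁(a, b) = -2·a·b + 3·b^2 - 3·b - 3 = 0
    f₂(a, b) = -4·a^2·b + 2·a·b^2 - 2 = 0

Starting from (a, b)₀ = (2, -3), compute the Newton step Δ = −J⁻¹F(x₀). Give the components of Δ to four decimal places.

(-0.1773, 1.7574)

At (2, -3): F = (45.0000, 82.0000).
Jacobian J = [[-2·b, -2·a + 6·b - 3], [-8·a·b + 2·b^2, -4·a^2 + 4·a·b]].
At the point, J = [[6.0000, -25.0000], [66.0000, -40.0000]] (det J = 1410.0000).
Solving J·Δ = −F gives Δ = (-0.1773, 1.7574).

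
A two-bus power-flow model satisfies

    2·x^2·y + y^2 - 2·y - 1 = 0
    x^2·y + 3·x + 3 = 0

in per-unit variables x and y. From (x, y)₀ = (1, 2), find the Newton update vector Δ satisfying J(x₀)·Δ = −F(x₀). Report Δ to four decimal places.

(-1.4500, 2.1500)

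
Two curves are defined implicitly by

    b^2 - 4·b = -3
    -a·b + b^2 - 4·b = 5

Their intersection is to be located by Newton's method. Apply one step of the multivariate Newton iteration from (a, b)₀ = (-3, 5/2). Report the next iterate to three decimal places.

At (-3, 5/2): F = (-0.750, -1.250).
Jacobian J = [[0, 2·b - 4], [-b, -a + 2·b - 4]].
At the point, J = [[0.000, 1.000], [-2.500, 4.000]] (det J = 2.500).
Solving J·Δ = −F gives Δ = (0.700, 0.750).
Then the next iterate is (a, b)₁ = (-2.300, 3.250).

(-2.300, 3.250)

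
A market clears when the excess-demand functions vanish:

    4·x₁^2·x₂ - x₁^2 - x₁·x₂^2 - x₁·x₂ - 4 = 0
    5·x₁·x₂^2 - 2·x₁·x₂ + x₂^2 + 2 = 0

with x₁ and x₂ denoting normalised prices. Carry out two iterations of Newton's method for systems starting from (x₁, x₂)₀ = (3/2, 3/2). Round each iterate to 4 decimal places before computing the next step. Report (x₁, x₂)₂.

(2.5187, 0.1622)

At (3/2, 3/2): F = (1.6250, 16.6250).
Jacobian J = [[8·x₁·x₂ - 2·x₁ - x₂^2 - x₂, 4·x₁^2 - 2·x₁·x₂ - x₁], [5·x₂^2 - 2·x₂, 10·x₁·x₂ - 2·x₁ + 2·x₂]].
At the point, J = [[11.2500, 3.0000], [8.2500, 22.5000]] (det J = 228.3750).
Solving J·Δ = −F gives Δ = (0.0583, -0.7603).
Then the next iterate is (x₁, x₂)₁ = (1.5583, 0.7397).
Round to (1.5583, 0.7397) and repeat: F = (-1.248756, 4.504974), J = [[4.817940, 5.849547], [1.256380, 9.889545]].
Δ = (0.9604, -0.5775), so (x₁, x₂)₂ = (2.5187, 0.1622).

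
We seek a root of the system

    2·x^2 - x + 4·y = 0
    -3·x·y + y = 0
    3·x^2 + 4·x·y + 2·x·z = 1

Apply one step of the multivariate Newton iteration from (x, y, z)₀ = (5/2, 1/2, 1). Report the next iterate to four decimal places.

(1.2619, 0.2857, 0.5833)

At (5/2, 1/2, 1): F = (12.0000, -3.2500, 27.7500).
Jacobian J = [[4·x - 1, 4, 0], [-3·y, -3·x + 1, 0], [6·x + 4·y + 2·z, 4·x, 2·x]].
At the point, J = [[9.0000, 4.0000, 0.0000], [-1.5000, -6.5000, 0.0000], [19.0000, 10.0000, 5.0000]] (det J = -262.5000).
Solving J·Δ = −F gives Δ = (-1.2381, -0.2143, -0.4167).
Then the next iterate is (x, y, z)₁ = (1.2619, 0.2857, 0.5833).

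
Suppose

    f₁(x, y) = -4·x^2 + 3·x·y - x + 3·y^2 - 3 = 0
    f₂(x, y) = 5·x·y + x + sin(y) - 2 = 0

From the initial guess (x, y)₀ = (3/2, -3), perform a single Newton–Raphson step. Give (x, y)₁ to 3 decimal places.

At (3/2, -3): F = (0.000, -23.14112).
Jacobian J = [[-8·x + 3·y - 1, 3·x + 6·y], [5·y + 1, 5·x + cos(y)]].
At the point, J = [[-22.000, -13.500], [-14.000, 6.51001]] (det J = -332.22017).
Solving J·Δ = −F gives Δ = (-0.940, 1.532).
Then the next iterate is (x, y)₁ = (0.560, -1.468).

(0.560, -1.468)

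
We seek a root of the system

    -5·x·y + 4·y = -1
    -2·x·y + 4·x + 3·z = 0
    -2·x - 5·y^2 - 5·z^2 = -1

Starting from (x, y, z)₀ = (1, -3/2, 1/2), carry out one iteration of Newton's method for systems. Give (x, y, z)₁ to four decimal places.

(0.6930, -1.3027, -1.4854)

At (1, -3/2, 1/2): F = (2.5000, 8.5000, -13.5000).
Jacobian J = [[-5·y, -5·x + 4, 0], [-2·y + 4, -2·x, 3], [-2, -10·y, -10·z]].
At the point, J = [[7.5000, -1.0000, 0.0000], [7.0000, -2.0000, 3.0000], [-2.0000, 15.0000, -5.0000]] (det J = -291.5000).
Solving J·Δ = −F gives Δ = (-0.3070, 0.1973, -1.9854).
Then the next iterate is (x, y, z)₁ = (0.6930, -1.3027, -1.4854).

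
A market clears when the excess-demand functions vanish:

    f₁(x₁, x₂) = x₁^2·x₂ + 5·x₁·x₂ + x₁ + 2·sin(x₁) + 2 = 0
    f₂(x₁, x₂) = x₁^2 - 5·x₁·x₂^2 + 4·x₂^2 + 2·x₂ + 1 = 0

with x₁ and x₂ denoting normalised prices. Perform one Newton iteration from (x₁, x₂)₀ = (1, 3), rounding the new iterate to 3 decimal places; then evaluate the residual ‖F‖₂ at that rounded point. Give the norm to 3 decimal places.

36.164

At (1, 3): F = (22.68294, -1.000).
Jacobian J = [[2·x₁·x₂ + 5·x₂ + 2·cos(x₁) + 1, x₁^2 + 5·x₁], [2·x₁ - 5·x₂^2, -10·x₁·x₂ + 8·x₂ + 2]].
At the point, J = [[23.08060, 6.000], [-43.000, -4.000]] (det J = 165.67758).
Solving J·Δ = −F gives Δ = (0.511, -5.748).
Then the next iterate is (x₁, x₂)₁ = (1.511, -2.748).
Re-evaluating at (1.511, -2.748): F = (-21.52773, -29.05848), so ‖F‖₂ = 36.164.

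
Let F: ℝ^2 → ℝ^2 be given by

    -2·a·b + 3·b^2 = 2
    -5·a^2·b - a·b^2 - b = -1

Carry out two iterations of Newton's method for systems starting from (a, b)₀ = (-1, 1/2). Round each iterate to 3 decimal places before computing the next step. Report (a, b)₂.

At (-1, 1/2): F = (-0.250, -1.750).
Jacobian J = [[-2·b, -2·a + 6·b], [-10·a·b - b^2, -5·a^2 - 2·a·b - 1]].
At the point, J = [[-1.000, 5.000], [4.750, -5.000]] (det J = -18.750).
Solving J·Δ = −F gives Δ = (0.533, 0.157).
Then the next iterate is (a, b)₁ = (-0.467, 0.657).
Round to (-0.467, 0.657) and repeat: F = (-0.09141, -0.17184), J = [[-1.314, 4.876], [2.63654, -1.47681]].
Δ = (0.089, 0.043), so (a, b)₂ = (-0.378, 0.700).

(-0.378, 0.700)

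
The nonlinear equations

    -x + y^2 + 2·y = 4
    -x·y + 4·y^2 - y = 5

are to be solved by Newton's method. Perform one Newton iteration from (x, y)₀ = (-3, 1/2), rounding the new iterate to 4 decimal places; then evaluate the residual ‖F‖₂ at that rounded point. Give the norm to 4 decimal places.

0.5722

At (-3, 1/2): F = (0.2500, -3.0000).
Jacobian J = [[-1, 2·y + 2], [-y, -x + 8·y - 1]].
At the point, J = [[-1.0000, 3.0000], [-0.5000, 6.0000]] (det J = -4.5000).
Solving J·Δ = −F gives Δ = (2.3333, 0.6944).
Then the next iterate is (x, y)₁ = (-0.6667, 1.1944).
Re-evaluating at (-0.6667, 1.1944): F = (0.482091, 0.308272), so ‖F‖₂ = 0.5722.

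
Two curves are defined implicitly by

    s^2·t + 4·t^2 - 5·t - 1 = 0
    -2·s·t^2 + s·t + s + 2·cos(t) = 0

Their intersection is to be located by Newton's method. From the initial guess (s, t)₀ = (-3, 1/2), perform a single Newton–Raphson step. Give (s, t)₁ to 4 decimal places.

(-2.0058, 0.6228)

At (-3, 1/2): F = (2.0000, -1.244835).
Jacobian J = [[2·s·t, s^2 + 8·t - 5], [-2·t^2 + t + 1, -4·s·t + s - 2·sin(t)]].
At the point, J = [[-3.0000, 8.0000], [1.0000, 2.041149]] (det J = -14.123447).
Solving J·Δ = −F gives Δ = (0.9942, 0.1228).
Then the next iterate is (s, t)₁ = (-2.0058, 0.6228).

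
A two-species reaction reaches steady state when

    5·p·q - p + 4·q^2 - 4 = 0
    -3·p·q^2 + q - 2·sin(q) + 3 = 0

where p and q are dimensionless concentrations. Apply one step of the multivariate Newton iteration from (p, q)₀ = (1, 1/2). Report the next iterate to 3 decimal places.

(10.387, -0.898)

At (1, 1/2): F = (-1.500, 1.79115).
Jacobian J = [[5·q - 1, 5·p + 8·q], [-3·q^2, -6·p·q - 2·cos(q) + 1]].
At the point, J = [[1.500, 9.000], [-0.750, -3.75517]] (det J = 1.11725).
Solving J·Δ = −F gives Δ = (9.387, -1.398).
Then the next iterate is (p, q)₁ = (10.387, -0.898).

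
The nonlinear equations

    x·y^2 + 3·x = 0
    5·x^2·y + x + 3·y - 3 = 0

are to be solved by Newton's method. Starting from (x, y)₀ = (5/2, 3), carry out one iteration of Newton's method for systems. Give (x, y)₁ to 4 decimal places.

At (5/2, 3): F = (30.0000, 102.2500).
Jacobian J = [[y^2 + 3, 2·x·y], [10·x·y + 1, 5·x^2 + 3]].
At the point, J = [[12.0000, 15.0000], [76.0000, 34.2500]] (det J = -729.0000).
Solving J·Δ = −F gives Δ = (-0.6944, -1.4444).
Then the next iterate is (x, y)₁ = (1.8056, 1.5556).

(1.8056, 1.5556)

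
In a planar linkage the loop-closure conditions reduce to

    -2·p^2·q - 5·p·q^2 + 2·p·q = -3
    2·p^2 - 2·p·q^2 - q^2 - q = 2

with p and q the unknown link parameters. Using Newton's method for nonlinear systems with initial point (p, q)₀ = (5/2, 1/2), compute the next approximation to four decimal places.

At (5/2, 1/2): F = (-3.8750, 8.5000).
Jacobian J = [[-4·p·q - 5·q^2 + 2·q, -2·p^2 - 10·p·q + 2·p], [4·p - 2·q^2, -4·p·q - 2·q - 1]].
At the point, J = [[-5.2500, -20.0000], [9.5000, -7.0000]] (det J = 226.7500).
Solving J·Δ = −F gives Δ = (-0.8693, 0.0345).
Then the next iterate is (p, q)₁ = (1.6307, 0.5345).

(1.6307, 0.5345)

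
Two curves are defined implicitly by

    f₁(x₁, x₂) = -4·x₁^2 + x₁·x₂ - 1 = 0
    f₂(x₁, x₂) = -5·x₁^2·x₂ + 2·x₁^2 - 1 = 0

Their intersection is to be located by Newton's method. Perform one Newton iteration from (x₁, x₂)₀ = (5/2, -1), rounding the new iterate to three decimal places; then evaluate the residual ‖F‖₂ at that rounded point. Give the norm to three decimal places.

At (5/2, -1): F = (-28.500, 42.750).
Jacobian J = [[-8·x₁ + x₂, x₁], [-10·x₁·x₂ + 4·x₁, -5·x₁^2]].
At the point, J = [[-21.000, 2.500], [35.000, -31.250]] (det J = 568.750).
Solving J·Δ = −F gives Δ = (-1.378, -0.175).
Then the next iterate is (x₁, x₂)₁ = (1.122, -1.175).
Re-evaluating at (1.122, -1.175): F = (-7.35389, 8.91371), so ‖F‖₂ = 11.556.

11.556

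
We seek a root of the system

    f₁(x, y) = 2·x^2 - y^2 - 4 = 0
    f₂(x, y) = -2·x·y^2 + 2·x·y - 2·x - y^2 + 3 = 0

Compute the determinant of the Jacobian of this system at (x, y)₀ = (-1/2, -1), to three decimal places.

14.000

J = [[4·x, -2·y], [-2·y^2 + 2·y - 2, -4·x·y + 2·x - 2·y]].
At the point, J = [[-2.000, 2.000], [-6.000, -1.000]].
det J = 14.000.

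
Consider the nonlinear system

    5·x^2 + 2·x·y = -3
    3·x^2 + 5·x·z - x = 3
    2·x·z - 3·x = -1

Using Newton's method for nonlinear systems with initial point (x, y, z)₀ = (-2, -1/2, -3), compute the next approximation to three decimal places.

At (-2, -1/2, -3): F = (25.000, 41.000, 19.000).
Jacobian J = [[10·x + 2·y, 2·x, 0], [6·x + 5·z - 1, 0, 5·x], [2·z - 3, 0, 2·x]].
At the point, J = [[-21.000, -4.000, 0.000], [-28.000, 0.000, -10.000], [-9.000, 0.000, -4.000]] (det J = 88.000).
Solving J·Δ = −F gives Δ = (-1.182, 12.455, 7.409).
Then the next iterate is (x, y, z)₁ = (-3.182, 11.955, 4.409).

(-3.182, 11.955, 4.409)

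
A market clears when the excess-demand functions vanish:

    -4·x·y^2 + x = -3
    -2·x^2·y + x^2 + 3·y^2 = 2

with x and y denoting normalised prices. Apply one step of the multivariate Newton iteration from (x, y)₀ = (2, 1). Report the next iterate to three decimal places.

At (2, 1): F = (-3.000, -3.000).
Jacobian J = [[-4·y^2 + 1, -8·x·y], [-4·x·y + 2·x, -2·x^2 + 6·y]].
At the point, J = [[-3.000, -16.000], [-4.000, -2.000]] (det J = -58.000).
Solving J·Δ = −F gives Δ = (-0.724, -0.052).
Then the next iterate is (x, y)₁ = (1.276, 0.948).

(1.276, 0.948)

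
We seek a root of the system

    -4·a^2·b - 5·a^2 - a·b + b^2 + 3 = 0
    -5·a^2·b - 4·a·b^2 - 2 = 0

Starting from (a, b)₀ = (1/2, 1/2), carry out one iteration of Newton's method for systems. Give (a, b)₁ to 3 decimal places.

(0.749, -0.729)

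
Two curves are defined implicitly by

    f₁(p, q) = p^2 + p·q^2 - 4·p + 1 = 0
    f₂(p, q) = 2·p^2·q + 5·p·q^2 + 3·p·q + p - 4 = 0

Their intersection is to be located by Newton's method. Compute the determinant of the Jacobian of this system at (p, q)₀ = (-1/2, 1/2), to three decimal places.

18.000

J = [[2·p + q^2 - 4, 2·p·q], [4·p·q + 5·q^2 + 3·q + 1, 2·p^2 + 10·p·q + 3·p]].
At the point, J = [[-4.750, -0.500], [2.750, -3.500]].
det J = 18.000.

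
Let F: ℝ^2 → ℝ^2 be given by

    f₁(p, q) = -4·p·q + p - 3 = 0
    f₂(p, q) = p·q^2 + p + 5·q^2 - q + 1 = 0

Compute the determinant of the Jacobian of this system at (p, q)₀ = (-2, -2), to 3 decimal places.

J = [[-4·q + 1, -4·p], [q^2 + 1, 2·p·q + 10·q - 1]].
At the point, J = [[9.000, 8.000], [5.000, -13.000]].
det J = -157.000.

-157.000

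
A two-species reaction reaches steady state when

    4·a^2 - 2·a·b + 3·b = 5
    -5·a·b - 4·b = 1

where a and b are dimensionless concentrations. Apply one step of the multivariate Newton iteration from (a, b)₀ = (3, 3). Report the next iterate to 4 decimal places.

(1.4703, 1.1550)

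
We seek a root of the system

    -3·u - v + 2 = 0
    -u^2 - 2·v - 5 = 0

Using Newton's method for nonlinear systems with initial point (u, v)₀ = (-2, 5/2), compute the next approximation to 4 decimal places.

At (-2, 5/2): F = (5.5000, -14.0000).
Jacobian J = [[-3, -1], [-2·u, -2]].
At the point, J = [[-3.0000, -1.0000], [4.0000, -2.0000]] (det J = 10.0000).
Solving J·Δ = −F gives Δ = (2.5000, -2.0000).
Then the next iterate is (u, v)₁ = (0.5000, 0.5000).

(0.5000, 0.5000)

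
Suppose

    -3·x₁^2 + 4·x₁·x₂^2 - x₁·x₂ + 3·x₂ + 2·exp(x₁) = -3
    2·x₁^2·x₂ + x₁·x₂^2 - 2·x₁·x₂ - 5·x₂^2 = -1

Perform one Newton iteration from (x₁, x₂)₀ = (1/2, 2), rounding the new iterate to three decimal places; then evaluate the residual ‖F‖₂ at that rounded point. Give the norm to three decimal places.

8.380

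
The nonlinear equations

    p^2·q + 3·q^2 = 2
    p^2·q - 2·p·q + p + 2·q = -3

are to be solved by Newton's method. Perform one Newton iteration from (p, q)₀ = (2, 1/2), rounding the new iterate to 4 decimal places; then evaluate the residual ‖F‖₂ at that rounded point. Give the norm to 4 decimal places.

20.5825

At (2, 1/2): F = (0.7500, 6.0000).
Jacobian J = [[2·p·q, p^2 + 6·q], [2·p·q - 2·q + 1, p^2 - 2·p + 2]].
At the point, J = [[2.0000, 7.0000], [2.0000, 2.0000]] (det J = -10.0000).
Solving J·Δ = −F gives Δ = (-4.0500, 1.0500).
Then the next iterate is (p, q)₁ = (-2.0500, 1.5500).
Re-evaluating at (-2.0500, 1.5500): F = (11.721375, 16.918875), so ‖F‖₂ = 20.5825.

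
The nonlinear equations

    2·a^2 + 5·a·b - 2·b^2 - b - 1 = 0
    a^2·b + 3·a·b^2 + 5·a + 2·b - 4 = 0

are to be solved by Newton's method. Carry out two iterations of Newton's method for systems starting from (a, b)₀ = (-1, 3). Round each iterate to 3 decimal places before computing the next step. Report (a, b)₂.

(0.226, 0.375)

At (-1, 3): F = (-35.000, -27.000).
Jacobian J = [[4·a + 5·b, 5·a - 4·b - 1], [2·a·b + 3·b^2 + 5, a^2 + 6·a·b + 2]].
At the point, J = [[11.000, -18.000], [26.000, -15.000]] (det J = 303.000).
Solving J·Δ = −F gives Δ = (-0.129, -2.023).
Then the next iterate is (a, b)₁ = (-1.129, 0.977).
Round to (-1.129, 0.977) and repeat: F = (-6.85194, -9.67867), J = [[0.369, -10.553], [5.65752, -3.34356]].
Δ = (1.355, -0.602), so (a, b)₂ = (0.226, 0.375).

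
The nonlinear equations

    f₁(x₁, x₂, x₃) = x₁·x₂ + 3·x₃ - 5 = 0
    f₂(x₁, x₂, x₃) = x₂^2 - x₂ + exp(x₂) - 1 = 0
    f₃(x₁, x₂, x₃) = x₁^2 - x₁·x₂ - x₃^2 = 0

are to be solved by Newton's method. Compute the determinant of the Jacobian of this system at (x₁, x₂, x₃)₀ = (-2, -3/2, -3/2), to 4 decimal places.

-11.3306

J = [[x₂, x₁, 3], [0, 2·x₂ + exp(x₂) - 1, 0], [2·x₁ - x₂, -x₁, -2·x₃]].
At the point, J = [[-1.5000, -2.0000, 3.0000], [0.0000, -3.776870, 0.0000], [-2.5000, 2.0000, 3.0000]].
det J = -11.3306.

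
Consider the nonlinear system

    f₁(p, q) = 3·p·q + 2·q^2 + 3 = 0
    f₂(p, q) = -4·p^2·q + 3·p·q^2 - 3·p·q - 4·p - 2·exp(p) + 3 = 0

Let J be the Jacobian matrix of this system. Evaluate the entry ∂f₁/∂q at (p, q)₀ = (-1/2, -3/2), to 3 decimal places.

-7.500

∂f₁/∂q = 3·p + 4·q.
At (-1/2, -3/2) this is -7.500.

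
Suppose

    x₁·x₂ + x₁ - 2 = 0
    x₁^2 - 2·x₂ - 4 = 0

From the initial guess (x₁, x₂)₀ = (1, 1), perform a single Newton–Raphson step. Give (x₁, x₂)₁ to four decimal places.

(1.8333, -0.6667)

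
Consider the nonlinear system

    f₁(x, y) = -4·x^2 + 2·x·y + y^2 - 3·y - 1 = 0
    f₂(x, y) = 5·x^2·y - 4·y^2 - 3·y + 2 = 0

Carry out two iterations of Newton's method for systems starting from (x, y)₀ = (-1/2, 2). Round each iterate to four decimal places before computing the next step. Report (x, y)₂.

At (-1/2, 2): F = (-6.0000, -17.5000).
Jacobian J = [[-8·x + 2·y, 2·x + 2·y - 3], [10·x·y, 5·x^2 - 8·y - 3]].
At the point, J = [[8.0000, 0.0000], [-10.0000, -17.7500]] (det J = -142.0000).
Solving J·Δ = −F gives Δ = (0.7500, -1.4085).
Then the next iterate is (x, y)₁ = (0.2500, 0.5915).
Round to (0.2500, 0.5915) and repeat: F = (-2.378878, -0.989145), J = [[-0.8170, -1.3170], [1.478750, -7.4195]].
Δ = (-2.0411, -0.5401), so (x, y)₂ = (-1.7911, 0.0514).

(-1.7911, 0.0514)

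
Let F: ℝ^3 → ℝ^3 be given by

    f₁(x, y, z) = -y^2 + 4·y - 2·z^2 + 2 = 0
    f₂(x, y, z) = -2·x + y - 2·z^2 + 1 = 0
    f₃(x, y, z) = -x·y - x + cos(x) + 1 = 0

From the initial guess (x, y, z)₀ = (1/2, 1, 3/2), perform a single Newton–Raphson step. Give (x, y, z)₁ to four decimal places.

(2.4451, -6.8901, -1.0467)

At (1/2, 1, 3/2): F = (0.5000, -3.5000, 0.877583).
Jacobian J = [[0, -2·y + 4, -4·z], [-2, 1, -4·z], [-y - sin(x) - 1, -x, 0]].
At the point, J = [[0.0000, 2.0000, -6.0000], [-2.0000, 1.0000, -6.0000], [-2.479426, -0.5000, 0.0000]] (det J = 8.876553).
Solving J·Δ = −F gives Δ = (1.9451, -7.8901, -2.5467).
Then the next iterate is (x, y, z)₁ = (2.4451, -6.8901, -1.0467).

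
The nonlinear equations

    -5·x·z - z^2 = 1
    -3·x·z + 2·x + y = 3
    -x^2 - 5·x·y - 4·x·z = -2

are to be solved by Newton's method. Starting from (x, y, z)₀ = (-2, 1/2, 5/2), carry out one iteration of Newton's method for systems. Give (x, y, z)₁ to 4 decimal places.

At (-2, 1/2, 5/2): F = (17.7500, 8.5000, 23.0000).
Jacobian J = [[-5·z, 0, -5·x - 2·z], [-3·z + 2, 1, -3·x], [-2·x - 5·y - 4·z, -5·x, -4·x]].
At the point, J = [[-12.5000, 0.0000, 5.0000], [-5.5000, 1.0000, 6.0000], [-8.5000, 10.0000, 8.0000]] (det J = 417.5000).
Solving J·Δ = −F gives Δ = (1.4683, -1.1485, 0.1207).
Then the next iterate is (x, y, z)₁ = (-0.5317, -0.6485, 2.6207).

(-0.5317, -0.6485, 2.6207)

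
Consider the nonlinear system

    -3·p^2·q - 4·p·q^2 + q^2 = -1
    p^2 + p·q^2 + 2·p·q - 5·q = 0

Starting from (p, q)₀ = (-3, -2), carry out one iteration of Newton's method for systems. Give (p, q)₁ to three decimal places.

At (-3, -2): F = (107.000, 19.000).
Jacobian J = [[-6·p·q - 4·q^2, -3·p^2 - 8·p·q + 2·q], [2·p + q^2 + 2·q, 2·p·q + 2·p - 5]].
At the point, J = [[-52.000, -79.000], [-6.000, 1.000]] (det J = -526.000).
Solving J·Δ = −F gives Δ = (3.057, -0.658).
Then the next iterate is (p, q)₁ = (0.057, -2.658).

(0.057, -2.658)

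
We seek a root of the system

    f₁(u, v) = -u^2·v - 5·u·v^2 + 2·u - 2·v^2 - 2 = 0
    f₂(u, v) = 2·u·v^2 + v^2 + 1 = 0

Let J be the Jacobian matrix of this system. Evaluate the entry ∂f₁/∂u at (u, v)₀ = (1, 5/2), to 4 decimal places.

∂f₁/∂u = -2·u·v - 5·v^2 + 2.
At (1, 5/2) this is -34.2500.

-34.2500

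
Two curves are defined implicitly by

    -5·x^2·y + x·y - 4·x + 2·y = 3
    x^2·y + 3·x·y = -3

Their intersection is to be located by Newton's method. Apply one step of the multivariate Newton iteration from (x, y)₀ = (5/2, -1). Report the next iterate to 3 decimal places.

At (5/2, -1): F = (13.750, -10.750).
Jacobian J = [[-10·x·y + y - 4, -5·x^2 + x + 2], [2·x·y + 3·y, x^2 + 3·x]].
At the point, J = [[20.000, -26.750], [-8.000, 13.750]] (det J = 61.000).
Solving J·Δ = −F gives Δ = (1.615, 1.721).
Then the next iterate is (x, y)₁ = (4.115, 0.721).

(4.115, 0.721)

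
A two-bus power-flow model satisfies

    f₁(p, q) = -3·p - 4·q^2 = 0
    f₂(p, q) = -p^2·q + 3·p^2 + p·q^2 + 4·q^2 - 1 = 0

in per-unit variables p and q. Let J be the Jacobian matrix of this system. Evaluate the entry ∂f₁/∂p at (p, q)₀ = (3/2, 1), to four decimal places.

∂f₁/∂p = -3.
At (3/2, 1) this is -3.0000.

-3.0000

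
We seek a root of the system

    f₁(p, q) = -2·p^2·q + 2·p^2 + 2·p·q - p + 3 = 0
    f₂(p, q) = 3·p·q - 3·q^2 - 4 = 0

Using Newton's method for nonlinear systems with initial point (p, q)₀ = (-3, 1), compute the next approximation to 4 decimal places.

At (-3, 1): F = (0.0000, -16.0000).
Jacobian J = [[-4·p·q + 4·p + 2·q - 1, -2·p^2 + 2·p], [3·q, 3·p - 6·q]].
At the point, J = [[1.0000, -24.0000], [3.0000, -15.0000]] (det J = 57.0000).
Solving J·Δ = −F gives Δ = (6.7368, 0.2807).
Then the next iterate is (p, q)₁ = (3.7368, 1.2807).

(3.7368, 1.2807)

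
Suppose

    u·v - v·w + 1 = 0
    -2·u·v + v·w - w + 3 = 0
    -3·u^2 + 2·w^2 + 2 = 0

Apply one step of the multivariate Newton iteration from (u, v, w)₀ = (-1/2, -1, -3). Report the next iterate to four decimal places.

At (-1/2, -1, -3): F = (-1.5000, 8.0000, 19.2500).
Jacobian J = [[v, u - w, -v], [-2·v, -2·u + w, v - 1], [-6·u, 0, 4·w]].
At the point, J = [[-1.0000, 2.5000, 1.0000], [2.0000, -2.0000, -2.0000], [3.0000, 0.0000, -12.0000]] (det J = 27.0000).
Solving J·Δ = −F gives Δ = (-5.4167, -1.6667, 0.2500).
Then the next iterate is (u, v, w)₁ = (-5.9167, -2.6667, -2.7500).

(-5.9167, -2.6667, -2.7500)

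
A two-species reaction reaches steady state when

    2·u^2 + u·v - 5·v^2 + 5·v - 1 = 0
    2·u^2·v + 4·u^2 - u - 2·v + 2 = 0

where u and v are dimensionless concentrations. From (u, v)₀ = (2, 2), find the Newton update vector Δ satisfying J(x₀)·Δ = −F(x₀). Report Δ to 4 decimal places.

(-0.7991, -0.5378)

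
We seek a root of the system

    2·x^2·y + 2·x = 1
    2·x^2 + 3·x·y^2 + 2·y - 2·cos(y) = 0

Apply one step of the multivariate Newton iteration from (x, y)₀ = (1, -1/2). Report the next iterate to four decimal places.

(1.0011, -0.5000)

At (1, -1/2): F = (0.0000, -0.005165).
Jacobian J = [[4·x·y + 2, 2·x^2], [4·x + 3·y^2, 6·x·y + 2·sin(y) + 2]].
At the point, J = [[0.0000, 2.0000], [4.7500, -1.958851]] (det J = -9.5000).
Solving J·Δ = −F gives Δ = (0.0011, 0.0000).
Then the next iterate is (x, y)₁ = (1.0011, -0.5000).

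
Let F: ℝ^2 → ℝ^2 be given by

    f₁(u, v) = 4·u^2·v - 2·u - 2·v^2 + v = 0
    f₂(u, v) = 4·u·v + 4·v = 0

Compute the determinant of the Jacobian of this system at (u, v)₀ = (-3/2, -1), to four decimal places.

J = [[8·u·v - 2, 4·u^2 - 4·v + 1], [4·v, 4·u + 4]].
At the point, J = [[10.0000, 14.0000], [-4.0000, -2.0000]].
det J = 36.0000.

36.0000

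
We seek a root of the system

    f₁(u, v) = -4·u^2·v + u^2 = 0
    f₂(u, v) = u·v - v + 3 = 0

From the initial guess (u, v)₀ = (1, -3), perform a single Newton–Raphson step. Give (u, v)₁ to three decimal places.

At (1, -3): F = (13.000, 3.000).
Jacobian J = [[-8·u·v + 2·u, -4·u^2], [v, u - 1]].
At the point, J = [[26.000, -4.000], [-3.000, 0.000]] (det J = -12.000).
Solving J·Δ = −F gives Δ = (1.000, 9.750).
Then the next iterate is (u, v)₁ = (2.000, 6.750).

(2.000, 6.750)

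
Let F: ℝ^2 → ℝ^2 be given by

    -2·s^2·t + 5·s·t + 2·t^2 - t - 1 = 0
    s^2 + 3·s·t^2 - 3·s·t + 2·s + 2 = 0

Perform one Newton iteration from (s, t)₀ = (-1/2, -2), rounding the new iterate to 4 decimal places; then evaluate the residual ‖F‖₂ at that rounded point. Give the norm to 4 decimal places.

2.6303

At (-1/2, -2): F = (15.0000, -7.7500).
Jacobian J = [[-4·s·t + 5·t, -2·s^2 + 5·s + 4·t - 1], [2·s + 3·t^2 - 3·t + 2, 6·s·t - 3·s]].
At the point, J = [[-14.0000, -12.0000], [19.0000, 7.5000]] (det J = 123.0000).
Solving J·Δ = −F gives Δ = (-0.1585, 1.4350).
Then the next iterate is (s, t)₁ = (-0.6585, -0.5650).
Re-evaluating at (-0.6585, -0.5650): F = (2.553706, -0.630164), so ‖F‖₂ = 2.6303.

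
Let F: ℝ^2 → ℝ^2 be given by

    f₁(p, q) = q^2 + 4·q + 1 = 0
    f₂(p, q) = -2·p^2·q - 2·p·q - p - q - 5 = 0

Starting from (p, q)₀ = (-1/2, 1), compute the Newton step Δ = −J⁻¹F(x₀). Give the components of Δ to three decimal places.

(-4.500, -1.000)

At (-1/2, 1): F = (6.000, -5.000).
Jacobian J = [[0, 2·q + 4], [-4·p·q - 2·q - 1, -2·p^2 - 2·p - 1]].
At the point, J = [[0.000, 6.000], [-1.000, -0.500]] (det J = 6.000).
Solving J·Δ = −F gives Δ = (-4.500, -1.000).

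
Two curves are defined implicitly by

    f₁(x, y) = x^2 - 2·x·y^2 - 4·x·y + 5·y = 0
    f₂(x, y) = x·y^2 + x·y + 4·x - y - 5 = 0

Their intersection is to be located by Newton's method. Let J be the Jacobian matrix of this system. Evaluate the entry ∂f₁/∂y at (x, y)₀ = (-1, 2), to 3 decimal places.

17.000

∂f₁/∂y = -4·x·y - 4·x + 5.
At (-1, 2) this is 17.000.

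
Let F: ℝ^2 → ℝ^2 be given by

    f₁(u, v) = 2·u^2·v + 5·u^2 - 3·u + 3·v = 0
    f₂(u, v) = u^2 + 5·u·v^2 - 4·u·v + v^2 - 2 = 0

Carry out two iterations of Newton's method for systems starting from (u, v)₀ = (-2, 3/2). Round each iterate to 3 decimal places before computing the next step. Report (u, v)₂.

(-0.200, 0.955)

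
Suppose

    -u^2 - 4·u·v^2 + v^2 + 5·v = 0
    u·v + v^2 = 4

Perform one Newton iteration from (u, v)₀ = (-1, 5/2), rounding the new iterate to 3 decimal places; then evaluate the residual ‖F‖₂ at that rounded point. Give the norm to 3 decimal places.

At (-1, 5/2): F = (42.750, -0.250).
Jacobian J = [[-2·u - 4·v^2, -8·u·v + 2·v + 5], [v, u + 2·v]].
At the point, J = [[-23.000, 30.000], [2.500, 4.000]] (det J = -167.000).
Solving J·Δ = −F gives Δ = (1.069, -0.606).
Then the next iterate is (u, v)₁ = (0.069, 1.894).
Re-evaluating at (0.069, 1.894): F = (12.06240, -0.28208), so ‖F‖₂ = 12.066.

12.066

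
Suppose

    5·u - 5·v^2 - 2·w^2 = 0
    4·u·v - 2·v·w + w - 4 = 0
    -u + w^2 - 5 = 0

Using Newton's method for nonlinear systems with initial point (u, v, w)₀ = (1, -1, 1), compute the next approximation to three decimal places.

At (1, -1, 1): F = (-2.000, -5.000, -5.000).
Jacobian J = [[5, -10·v, -4·w], [4·v, 4·u - 2·w, -2·v + 1], [-1, 0, 2·w]].
At the point, J = [[5.000, 10.000, -4.000], [-4.000, 2.000, 3.000], [-1.000, 0.000, 2.000]] (det J = 62.000).
Solving J·Δ = −F gives Δ = (1.581, 0.726, 3.290).
Then the next iterate is (u, v, w)₁ = (2.581, -0.274, 4.290).

(2.581, -0.274, 4.290)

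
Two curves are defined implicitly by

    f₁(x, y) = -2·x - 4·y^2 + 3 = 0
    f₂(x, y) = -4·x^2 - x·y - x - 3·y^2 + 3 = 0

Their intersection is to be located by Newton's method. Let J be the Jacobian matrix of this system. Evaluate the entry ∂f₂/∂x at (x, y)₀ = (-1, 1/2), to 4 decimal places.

∂f₂/∂x = -8·x - y - 1.
At (-1, 1/2) this is 6.5000.

6.5000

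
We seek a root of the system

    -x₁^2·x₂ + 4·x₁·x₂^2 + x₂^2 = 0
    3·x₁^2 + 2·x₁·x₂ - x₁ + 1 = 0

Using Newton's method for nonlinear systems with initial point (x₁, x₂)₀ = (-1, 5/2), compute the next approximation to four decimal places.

At (-1, 5/2): F = (-21.2500, 0.0000).
Jacobian J = [[-2·x₁·x₂ + 4·x₂^2, -x₁^2 + 8·x₁·x₂ + 2·x₂], [6·x₁ + 2·x₂ - 1, 2·x₁]].
At the point, J = [[30.0000, -16.0000], [-2.0000, -2.0000]] (det J = -92.0000).
Solving J·Δ = −F gives Δ = (0.4620, -0.4620).
Then the next iterate is (x₁, x₂)₁ = (-0.5380, 2.0380).

(-0.5380, 2.0380)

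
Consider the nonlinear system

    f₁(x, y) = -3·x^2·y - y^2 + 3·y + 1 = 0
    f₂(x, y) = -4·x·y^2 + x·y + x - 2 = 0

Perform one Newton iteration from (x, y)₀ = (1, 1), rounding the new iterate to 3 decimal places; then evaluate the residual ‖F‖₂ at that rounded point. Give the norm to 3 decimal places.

At (1, 1): F = (0.000, -4.000).
Jacobian J = [[-6·x·y, -3·x^2 - 2·y + 3], [-4·y^2 + y + 1, -8·x·y + x]].
At the point, J = [[-6.000, -2.000], [-2.000, -7.000]] (det J = 38.000).
Solving J·Δ = −F gives Δ = (0.211, -0.632).
Then the next iterate is (x, y)₁ = (1.211, 0.368).
Re-evaluating at (1.211, 0.368): F = (0.34954, -0.99935), so ‖F‖₂ = 1.059.

1.059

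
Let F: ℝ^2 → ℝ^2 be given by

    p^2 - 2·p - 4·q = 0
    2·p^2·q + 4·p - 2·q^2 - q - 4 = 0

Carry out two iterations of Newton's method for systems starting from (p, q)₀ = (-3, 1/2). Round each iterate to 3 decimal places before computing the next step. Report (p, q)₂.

At (-3, 1/2): F = (13.000, -8.000).
Jacobian J = [[2·p - 2, -4], [4·p·q + 4, 2·p^2 - 4·q - 1]].
At the point, J = [[-8.000, -4.000], [-2.000, 15.000]] (det J = -128.000).
Solving J·Δ = −F gives Δ = (1.273, 0.703).
Then the next iterate is (p, q)₁ = (-1.727, 1.203).
Round to (-1.727, 1.203) and repeat: F = (1.62453, -7.82945), J = [[-5.454, -4.000], [-4.31032, 0.15306]].
Δ = (-1.719, 2.750), so (p, q)₂ = (-3.446, 3.953).

(-3.446, 3.953)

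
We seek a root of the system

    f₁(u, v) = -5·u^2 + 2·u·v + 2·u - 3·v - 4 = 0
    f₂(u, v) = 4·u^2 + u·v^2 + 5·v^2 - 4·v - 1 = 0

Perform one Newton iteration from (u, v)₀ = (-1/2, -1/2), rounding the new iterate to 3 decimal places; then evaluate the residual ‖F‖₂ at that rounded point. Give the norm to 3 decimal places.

3.412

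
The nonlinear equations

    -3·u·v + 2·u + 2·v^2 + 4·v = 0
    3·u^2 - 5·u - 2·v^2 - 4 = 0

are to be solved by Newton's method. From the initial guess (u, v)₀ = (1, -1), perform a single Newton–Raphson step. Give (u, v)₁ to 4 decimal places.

(1.5217, 0.8696)

At (1, -1): F = (3.0000, -8.0000).
Jacobian J = [[-3·v + 2, -3·u + 4·v + 4], [6·u - 5, -4·v]].
At the point, J = [[5.0000, -3.0000], [1.0000, 4.0000]] (det J = 23.0000).
Solving J·Δ = −F gives Δ = (0.5217, 1.8696).
Then the next iterate is (u, v)₁ = (1.5217, 0.8696).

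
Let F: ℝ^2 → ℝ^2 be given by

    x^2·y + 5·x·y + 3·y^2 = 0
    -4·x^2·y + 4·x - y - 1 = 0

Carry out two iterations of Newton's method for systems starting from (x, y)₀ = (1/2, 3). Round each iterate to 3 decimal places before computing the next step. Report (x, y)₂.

At (1/2, 3): F = (35.250, -5.000).
Jacobian J = [[2·x·y + 5·y, x^2 + 5·x + 6·y], [-8·x·y + 4, -4·x^2 - 1]].
At the point, J = [[18.000, 20.750], [-8.000, -2.000]] (det J = 130.000).
Solving J·Δ = −F gives Δ = (-0.256, -1.477).
Then the next iterate is (x, y)₁ = (0.244, 1.523).
Round to (0.244, 1.523) and repeat: F = (8.90732, -1.90969), J = [[8.35822, 10.41754], [1.02710, -1.23814]].
Δ = (0.421, -1.193), so (x, y)₂ = (0.665, 0.330).

(0.665, 0.330)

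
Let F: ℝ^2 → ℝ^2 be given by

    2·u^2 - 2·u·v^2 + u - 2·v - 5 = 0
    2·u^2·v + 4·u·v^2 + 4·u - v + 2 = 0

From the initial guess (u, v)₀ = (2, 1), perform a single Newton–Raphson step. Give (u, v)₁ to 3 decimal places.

(1.293, 0.405)

At (2, 1): F = (-1.000, 25.000).
Jacobian J = [[4·u - 2·v^2 + 1, -4·u·v - 2], [4·u·v + 4·v^2 + 4, 2·u^2 + 8·u·v - 1]].
At the point, J = [[7.000, -10.000], [16.000, 23.000]] (det J = 321.000).
Solving J·Δ = −F gives Δ = (-0.707, -0.595).
Then the next iterate is (u, v)₁ = (1.293, 0.405).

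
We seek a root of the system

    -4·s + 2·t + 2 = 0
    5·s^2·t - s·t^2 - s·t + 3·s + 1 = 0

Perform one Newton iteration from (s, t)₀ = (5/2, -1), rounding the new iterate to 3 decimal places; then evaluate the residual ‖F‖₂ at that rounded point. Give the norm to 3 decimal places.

At (5/2, -1): F = (-10.000, -22.750).
Jacobian J = [[-4, 2], [10·s·t - t^2 - t + 3, 5·s^2 - 2·s·t - s]].
At the point, J = [[-4.000, 2.000], [-22.000, 33.750]] (det J = -91.000).
Solving J·Δ = −F gives Δ = (-3.209, -1.418).
Then the next iterate is (s, t)₁ = (-0.709, -2.418).
Re-evaluating at (-0.709, -2.418): F = (0.000, -4.77345), so ‖F‖₂ = 4.773.

4.773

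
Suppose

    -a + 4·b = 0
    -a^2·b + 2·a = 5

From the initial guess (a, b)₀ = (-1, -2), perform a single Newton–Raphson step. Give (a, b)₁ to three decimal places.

(-4.000, -1.000)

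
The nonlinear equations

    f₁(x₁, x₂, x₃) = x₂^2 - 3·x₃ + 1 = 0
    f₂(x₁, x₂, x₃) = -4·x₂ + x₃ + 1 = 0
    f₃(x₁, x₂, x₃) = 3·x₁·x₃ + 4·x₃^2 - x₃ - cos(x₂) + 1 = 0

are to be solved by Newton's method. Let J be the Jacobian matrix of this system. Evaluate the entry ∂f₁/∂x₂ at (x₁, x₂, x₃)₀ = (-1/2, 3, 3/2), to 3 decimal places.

6.000

∂f₁/∂x₂ = 2·x₂.
At (-1/2, 3, 3/2) this is 6.000.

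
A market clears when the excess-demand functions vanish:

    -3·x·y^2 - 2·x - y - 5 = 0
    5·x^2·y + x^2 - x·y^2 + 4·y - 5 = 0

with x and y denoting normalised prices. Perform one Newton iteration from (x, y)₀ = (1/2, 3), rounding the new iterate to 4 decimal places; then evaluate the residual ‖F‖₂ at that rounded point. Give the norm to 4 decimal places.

887.7756

At (1/2, 3): F = (-22.5000, 6.5000).
Jacobian J = [[-3·y^2 - 2, -6·x·y - 1], [10·x·y + 2·x - y^2, 5·x^2 - 2·x·y + 4]].
At the point, J = [[-29.0000, -10.0000], [7.0000, 2.2500]] (det J = 4.7500).
Solving J·Δ = −F gives Δ = (-3.0263, 6.5263).
Then the next iterate is (x, y)₁ = (-2.5263, 9.5263).
Re-evaluating at (-2.5263, 9.5263): F = (678.314444, 572.743470), so ‖F‖₂ = 887.7756.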